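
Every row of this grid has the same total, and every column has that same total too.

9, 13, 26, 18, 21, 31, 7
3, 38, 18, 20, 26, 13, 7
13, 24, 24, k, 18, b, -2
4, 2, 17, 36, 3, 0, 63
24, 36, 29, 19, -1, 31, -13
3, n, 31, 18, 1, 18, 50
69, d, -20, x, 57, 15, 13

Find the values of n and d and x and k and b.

n = 4, d = 8, x = -17, k = 31, b = 17

Rows 1 and 2 both sum to 125, so that's the common total.
Row 6 has 3 + 31 + 18 + 1 + 18 + 50 = 121; the blank must be 125 − 121 = 4.
Column 2 has 13 + 38 + 24 + 2 + 36 + 4 = 117; the blank must be 125 − 117 = 8.
Column 6 has 31 + 13 + 0 + 31 + 18 + 15 = 108; the blank must be 125 − 108 = 17.
Row 3 has 13 + 24 + 24 + 18 + 17 − 2 = 94; the blank must be 125 − 94 = 31.
Row 7 has 69 + 8 − 20 + 57 + 15 + 13 = 142; the blank must be 125 − 142 = -17.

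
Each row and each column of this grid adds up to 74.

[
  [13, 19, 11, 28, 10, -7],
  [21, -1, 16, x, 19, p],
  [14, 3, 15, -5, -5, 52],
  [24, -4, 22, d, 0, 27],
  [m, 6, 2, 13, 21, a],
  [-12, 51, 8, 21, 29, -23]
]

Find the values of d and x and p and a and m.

d = 5, x = 12, p = 7, a = 18, m = 14

Column 1: 13 + 21 + 14 + 24 − 12 = 60, so its missing entry is 74 − 60 = 14.
Row 5: 14 + 6 + 2 + 13 + 21 = 56, so its missing entry is 74 − 56 = 18.
Column 6: -7 + 52 + 27 + 18 − 23 = 67, so its missing entry is 74 − 67 = 7.
Row 4: 24 − 4 + 22 + 0 + 27 = 69, so its missing entry is 74 − 69 = 5.
Row 2: 21 − 1 + 16 + 19 + 7 = 62, so its missing entry is 74 − 62 = 12.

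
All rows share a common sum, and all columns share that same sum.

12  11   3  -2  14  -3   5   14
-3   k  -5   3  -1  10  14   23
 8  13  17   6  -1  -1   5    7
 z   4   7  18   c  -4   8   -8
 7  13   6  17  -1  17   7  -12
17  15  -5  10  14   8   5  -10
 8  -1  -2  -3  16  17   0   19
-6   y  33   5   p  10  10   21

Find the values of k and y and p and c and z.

k = 13, y = -14, p = -5, c = 18, z = 11

Rows 1 and 3 both sum to 54, so that's the common total.
The known cells in row 2 total 41, leaving 54 − 41 = 13 for the blank.
The known cells in column 2 total 68, leaving 54 − 68 = -14 for the blank.
The known cells in row 8 total 59, leaving 54 − 59 = -5 for the blank.
The known cells in column 5 total 36, leaving 54 − 36 = 18 for the blank.
The known cells in row 4 total 43, leaving 54 − 43 = 11 for the blank.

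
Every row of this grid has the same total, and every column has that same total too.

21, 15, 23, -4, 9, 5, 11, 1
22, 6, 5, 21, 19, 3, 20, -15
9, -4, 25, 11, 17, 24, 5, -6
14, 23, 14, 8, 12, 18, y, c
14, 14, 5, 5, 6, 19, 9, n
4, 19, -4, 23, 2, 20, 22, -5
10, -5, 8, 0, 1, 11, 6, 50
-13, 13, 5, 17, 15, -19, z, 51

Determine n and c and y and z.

n = 9, c = -4, y = -4, z = 12

Rows 1 and 2 both sum to 81, so that's the common total.
The known cells in row 8 total 69, leaving 81 − 69 = 12 for the blank.
The known cells in row 5 total 72, leaving 81 − 72 = 9 for the blank.
The known cells in column 8 total 85, leaving 81 − 85 = -4 for the blank.
The known cells in row 4 total 85, leaving 81 − 85 = -4 for the blank.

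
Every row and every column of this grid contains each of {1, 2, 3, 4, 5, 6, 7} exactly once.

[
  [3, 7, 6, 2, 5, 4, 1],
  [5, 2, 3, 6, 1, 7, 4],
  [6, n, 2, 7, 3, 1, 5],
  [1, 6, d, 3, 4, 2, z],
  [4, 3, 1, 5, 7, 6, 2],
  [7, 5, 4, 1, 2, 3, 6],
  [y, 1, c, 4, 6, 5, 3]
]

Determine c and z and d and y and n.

c = 7, z = 7, d = 5, y = 2, n = 4

Cell (3,2): row 3 already has {1, 2, 3, 5, 6, 7} → 4.
Cell (4,7): column 7 already has {1, 2, 3, 4, 5, 6} → 7.
For row 7, column 1: column 1 already has {1, 3, 4, 5, 6, 7}; that leaves 2.
Cell (7,3): row 7 already has {1, 2, 3, 4, 5, 6} → 7.
Cell (4,3): row 4 already has {1, 2, 3, 4, 6, 7} → 5.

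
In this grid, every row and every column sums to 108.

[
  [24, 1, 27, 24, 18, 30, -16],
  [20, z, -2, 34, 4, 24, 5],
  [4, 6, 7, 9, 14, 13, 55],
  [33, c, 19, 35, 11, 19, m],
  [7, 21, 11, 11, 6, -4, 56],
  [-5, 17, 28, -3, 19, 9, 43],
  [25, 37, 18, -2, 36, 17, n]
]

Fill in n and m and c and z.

Row 7 has 25 + 37 + 18 − 2 + 36 + 17 = 131; the blank must be 108 − 131 = -23.
Row 2 has 20 − 2 + 34 + 4 + 24 + 5 = 85; the blank must be 108 − 85 = 23.
Column 2 has 1 + 23 + 6 + 21 + 17 + 37 = 105; the blank must be 108 − 105 = 3.
Row 4 has 33 + 3 + 19 + 35 + 11 + 19 = 120; the blank must be 108 − 120 = -12.

n = -23, m = -12, c = 3, z = 23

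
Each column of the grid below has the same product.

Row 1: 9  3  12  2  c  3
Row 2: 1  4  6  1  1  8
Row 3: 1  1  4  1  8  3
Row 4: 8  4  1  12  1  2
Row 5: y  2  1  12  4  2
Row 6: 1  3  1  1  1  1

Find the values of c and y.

Columns 2 and 4 each multiply to 288, so every column has product 288.
Column 5: 1×8×1×4×1 = 32, so the missing entry is 288 ÷ 32 = 9.
Column 1: 9×1×1×8×1 = 72, so the missing entry is 288 ÷ 72 = 4.

c = 9, y = 4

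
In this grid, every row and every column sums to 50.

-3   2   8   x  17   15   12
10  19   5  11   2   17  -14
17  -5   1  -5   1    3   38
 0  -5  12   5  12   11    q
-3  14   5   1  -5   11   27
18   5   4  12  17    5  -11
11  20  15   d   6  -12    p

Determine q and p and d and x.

q = 15, p = -17, d = 27, x = -1

Row 1 has -3 + 2 + 8 + 17 + 15 + 12 = 51; the blank must be 50 − 51 = -1.
Column 4 has -1 + 11 − 5 + 5 + 1 + 12 = 23; the blank must be 50 − 23 = 27.
Row 7 has 11 + 20 + 15 + 27 + 6 − 12 = 67; the blank must be 50 − 67 = -17.
Row 4 has 0 − 5 + 12 + 5 + 12 + 11 = 35; the blank must be 50 − 35 = 15.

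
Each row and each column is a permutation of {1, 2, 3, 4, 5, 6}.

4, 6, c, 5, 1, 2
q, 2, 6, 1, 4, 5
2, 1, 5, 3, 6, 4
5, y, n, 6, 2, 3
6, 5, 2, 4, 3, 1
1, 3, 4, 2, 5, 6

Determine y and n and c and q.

y = 4, n = 1, c = 3, q = 3

At (row 2, col 1): row 2 already has {1, 2, 4, 5, 6}, so the value is 3.
Cell (4,2): column 2 already has {1, 2, 3, 5, 6} → 4.
At (row 4, col 3): row 4 already has {2, 3, 4, 5, 6}, so the value is 1.
At (row 1, col 3): row 1 already has {1, 2, 4, 5, 6}, so the value is 3.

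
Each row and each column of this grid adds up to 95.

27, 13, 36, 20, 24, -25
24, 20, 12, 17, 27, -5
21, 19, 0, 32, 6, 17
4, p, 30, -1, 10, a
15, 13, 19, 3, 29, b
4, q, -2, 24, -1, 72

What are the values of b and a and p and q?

b = 16, a = 20, p = 32, q = -2

The known cells in row 5 total 79, leaving 95 − 79 = 16 for the blank.
The known cells in row 6 total 97, leaving 95 − 97 = -2 for the blank.
The known cells in column 2 total 63, leaving 95 − 63 = 32 for the blank.
The known cells in row 4 total 75, leaving 95 − 75 = 20 for the blank.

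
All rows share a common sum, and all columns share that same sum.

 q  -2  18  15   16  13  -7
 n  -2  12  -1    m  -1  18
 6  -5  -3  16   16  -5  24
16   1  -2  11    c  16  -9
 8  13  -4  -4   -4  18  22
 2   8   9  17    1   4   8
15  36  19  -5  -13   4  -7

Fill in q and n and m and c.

q = -4, n = 6, m = 17, c = 16

Rows 3 and 5 both sum to 49, so that's the common total.
The known cells in row 4 total 33, leaving 49 − 33 = 16 for the blank.
The known cells in column 5 total 32, leaving 49 − 32 = 17 for the blank.
The known cells in row 2 total 43, leaving 49 − 43 = 6 for the blank.
The known cells in row 1 total 53, leaving 49 − 53 = -4 for the blank.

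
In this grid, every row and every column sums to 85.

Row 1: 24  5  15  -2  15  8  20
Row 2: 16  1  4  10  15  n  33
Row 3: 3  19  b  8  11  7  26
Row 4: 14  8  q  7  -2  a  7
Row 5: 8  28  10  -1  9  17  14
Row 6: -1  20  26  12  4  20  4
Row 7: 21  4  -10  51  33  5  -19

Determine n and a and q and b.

The known cells in row 3 total 74, leaving 85 − 74 = 11 for the blank.
The known cells in column 3 total 56, leaving 85 − 56 = 29 for the blank.
The known cells in row 4 total 63, leaving 85 − 63 = 22 for the blank.
The known cells in row 2 total 79, leaving 85 − 79 = 6 for the blank.

n = 6, a = 22, q = 29, b = 11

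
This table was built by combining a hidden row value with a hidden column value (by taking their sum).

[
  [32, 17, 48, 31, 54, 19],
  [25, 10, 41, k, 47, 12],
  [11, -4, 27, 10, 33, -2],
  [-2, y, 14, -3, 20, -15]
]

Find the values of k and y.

The difference between any two rows is the same in every column — this is an addition table with the headers hidden.
Row 2 minus row 1 is 41 − 48 = -7, so its entry in column 4 is 31 + (-7) = 24.
Row 4 minus row 1 is 14 − 48 = -34, so its entry in column 2 is 17 + (-34) = -17.

k = 24, y = -17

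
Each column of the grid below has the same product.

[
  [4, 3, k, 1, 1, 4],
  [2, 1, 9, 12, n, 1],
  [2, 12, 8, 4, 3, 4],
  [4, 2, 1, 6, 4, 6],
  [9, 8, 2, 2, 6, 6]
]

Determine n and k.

Columns 2 and 6 each multiply to 576, so every column has product 576.
Column 5: 1×3×4×6 = 72, so the missing entry is 576 ÷ 72 = 8.
Column 3: 9×8×1×2 = 144, so the missing entry is 576 ÷ 144 = 4.

n = 8, k = 4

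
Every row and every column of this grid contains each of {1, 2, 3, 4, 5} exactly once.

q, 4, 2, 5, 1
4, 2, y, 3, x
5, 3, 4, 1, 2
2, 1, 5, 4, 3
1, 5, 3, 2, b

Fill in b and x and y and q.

At (row 5, col 5): row 5 already has {1, 2, 3, 5}, so the value is 4.
For row 2, column 3: column 3 already has {2, 3, 4, 5}; that leaves 1.
At (row 2, col 5): row 2 already has {1, 2, 3, 4}, so the value is 5.
At (row 1, col 1): row 1 already has {1, 2, 4, 5}, so the value is 3.

b = 4, x = 5, y = 1, q = 3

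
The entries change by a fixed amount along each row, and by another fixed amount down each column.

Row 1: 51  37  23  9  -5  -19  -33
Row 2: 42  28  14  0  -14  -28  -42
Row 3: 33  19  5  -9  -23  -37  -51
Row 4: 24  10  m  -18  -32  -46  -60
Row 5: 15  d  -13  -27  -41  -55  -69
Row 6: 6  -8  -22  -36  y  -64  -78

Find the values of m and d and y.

m = -4, d = 1, y = -50

Along each row the entries change by -14 per step; down each column they change by -9.
Row 4: from 24 at column 1, stepping by -14 to column 3 gives -4.
Row 5: from 15 at column 1, stepping by -14 to column 2 gives 1.
Row 6: from 6 at column 1, stepping by -14 to column 5 gives -50.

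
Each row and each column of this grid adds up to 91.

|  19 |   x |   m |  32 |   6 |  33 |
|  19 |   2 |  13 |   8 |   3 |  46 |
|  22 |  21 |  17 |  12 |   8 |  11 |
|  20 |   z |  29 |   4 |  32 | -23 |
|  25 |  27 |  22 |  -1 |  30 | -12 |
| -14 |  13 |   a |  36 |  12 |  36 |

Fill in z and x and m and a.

z = 29, x = -1, m = 2, a = 8

Row 4 has 20 + 29 + 4 + 32 − 23 = 62; the blank must be 91 − 62 = 29.
Row 6 has -14 + 13 + 36 + 12 + 36 = 83; the blank must be 91 − 83 = 8.
Column 3 has 13 + 17 + 29 + 22 + 8 = 89; the blank must be 91 − 89 = 2.
Row 1 has 19 + 2 + 32 + 6 + 33 = 92; the blank must be 91 − 92 = -1.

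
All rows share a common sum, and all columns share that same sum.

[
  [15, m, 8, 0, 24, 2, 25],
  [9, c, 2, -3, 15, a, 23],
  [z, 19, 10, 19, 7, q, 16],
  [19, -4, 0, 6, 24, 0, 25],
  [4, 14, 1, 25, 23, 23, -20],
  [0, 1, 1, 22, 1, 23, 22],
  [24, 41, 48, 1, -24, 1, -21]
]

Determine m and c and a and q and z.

Rows 4 and 5 both sum to 70, so that's the common total.
The known cells in row 1 total 74, leaving 70 − 74 = -4 for the blank.
The known cells in column 2 total 67, leaving 70 − 67 = 3 for the blank.
The known cells in row 2 total 49, leaving 70 − 49 = 21 for the blank.
The known cells in column 1 total 71, leaving 70 − 71 = -1 for the blank.
The known cells in row 3 total 70, leaving 70 − 70 = 0 for the blank.

m = -4, c = 3, a = 21, q = 0, z = -1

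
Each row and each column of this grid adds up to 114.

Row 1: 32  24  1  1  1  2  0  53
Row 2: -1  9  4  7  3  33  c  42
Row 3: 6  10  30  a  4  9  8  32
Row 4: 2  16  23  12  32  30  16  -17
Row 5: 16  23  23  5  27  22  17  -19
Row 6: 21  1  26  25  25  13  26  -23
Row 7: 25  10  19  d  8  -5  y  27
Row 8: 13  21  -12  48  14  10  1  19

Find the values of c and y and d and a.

Row 2 has -1 + 9 + 4 + 7 + 3 + 33 + 42 = 97; the blank must be 114 − 97 = 17.
Column 7 has 0 + 17 + 8 + 16 + 17 + 26 + 1 = 85; the blank must be 114 − 85 = 29.
Row 7 has 25 + 10 + 19 + 8 − 5 + 29 + 27 = 113; the blank must be 114 − 113 = 1.
Row 3 has 6 + 10 + 30 + 4 + 9 + 8 + 32 = 99; the blank must be 114 − 99 = 15.

c = 17, y = 29, d = 1, a = 15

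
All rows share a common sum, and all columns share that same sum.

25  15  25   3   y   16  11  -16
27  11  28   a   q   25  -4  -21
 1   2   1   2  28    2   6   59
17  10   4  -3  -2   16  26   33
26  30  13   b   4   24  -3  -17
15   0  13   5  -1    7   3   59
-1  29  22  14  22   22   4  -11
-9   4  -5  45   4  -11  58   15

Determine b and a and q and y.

Rows 3 and 4 both sum to 101, so that's the common total.
The known cells in row 1 total 79, leaving 101 − 79 = 22 for the blank.
The known cells in column 5 total 77, leaving 101 − 77 = 24 for the blank.
The known cells in row 2 total 90, leaving 101 − 90 = 11 for the blank.
The known cells in row 5 total 77, leaving 101 − 77 = 24 for the blank.

b = 24, a = 11, q = 24, y = 22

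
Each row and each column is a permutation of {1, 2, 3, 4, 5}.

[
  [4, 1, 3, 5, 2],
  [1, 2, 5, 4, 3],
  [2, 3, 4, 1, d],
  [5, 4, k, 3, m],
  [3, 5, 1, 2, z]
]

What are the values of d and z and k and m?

d = 5, z = 4, k = 2, m = 1

Cell (5,5): row 5 already has {1, 2, 3, 5} → 4.
Cell (3,5): row 3 already has {1, 2, 3, 4} → 5.
For row 4, column 3: column 3 already has {1, 3, 4, 5}; that leaves 2.
For row 4, column 5: row 4 already has {2, 3, 4, 5}; that leaves 1.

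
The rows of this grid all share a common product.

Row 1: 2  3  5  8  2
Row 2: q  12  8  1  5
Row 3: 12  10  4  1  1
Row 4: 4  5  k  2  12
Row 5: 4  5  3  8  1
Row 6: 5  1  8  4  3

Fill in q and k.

q = 1, k = 1

Rows 1 and 3 each multiply to 480, so every row has product 480.
Row 2: 12×8×1×5 = 480, so the missing entry is 480 ÷ 480 = 1.
Row 4: 4×5×2×12 = 480, so the missing entry is 480 ÷ 480 = 1.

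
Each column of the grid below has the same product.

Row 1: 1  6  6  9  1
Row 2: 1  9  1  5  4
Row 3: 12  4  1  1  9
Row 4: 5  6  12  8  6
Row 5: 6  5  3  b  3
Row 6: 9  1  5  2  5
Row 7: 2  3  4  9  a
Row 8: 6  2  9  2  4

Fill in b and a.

Columns 1 and 2 each multiply to 38880, so every column has product 38880.
Column 4: 9×5×1×8×2×9×2 = 12960, so the missing entry is 38880 ÷ 12960 = 3.
Column 5: 1×4×9×6×3×5×4 = 12960, so the missing entry is 38880 ÷ 12960 = 3.

b = 3, a = 3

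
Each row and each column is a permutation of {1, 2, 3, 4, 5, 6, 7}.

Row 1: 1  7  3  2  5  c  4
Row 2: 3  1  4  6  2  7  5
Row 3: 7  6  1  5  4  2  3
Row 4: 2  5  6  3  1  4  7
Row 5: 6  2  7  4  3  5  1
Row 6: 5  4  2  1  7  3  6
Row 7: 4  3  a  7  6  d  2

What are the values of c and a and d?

c = 6, a = 5, d = 1

For row 7, column 3: column 3 already has {1, 2, 3, 4, 6, 7}; that leaves 5.
Cell (7,6): row 7 already has {2, 3, 4, 5, 6, 7} → 1.
At (row 1, col 6): row 1 already has {1, 2, 3, 4, 5, 7}, so the value is 6.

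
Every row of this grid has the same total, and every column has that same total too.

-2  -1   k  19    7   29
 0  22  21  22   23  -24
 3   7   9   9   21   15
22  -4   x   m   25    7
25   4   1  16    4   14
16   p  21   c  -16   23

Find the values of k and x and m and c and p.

Rows 2 and 3 both sum to 64, so that's the common total.
Column 2: -1 + 22 + 7 − 4 + 4 = 28, so its missing entry is 64 − 28 = 36.
Row 1: -2 − 1 + 19 + 7 + 29 = 52, so its missing entry is 64 − 52 = 12.
Row 6: 16 + 36 + 21 − 16 + 23 = 80, so its missing entry is 64 − 80 = -16.
Column 4: 19 + 22 + 9 + 16 − 16 = 50, so its missing entry is 64 − 50 = 14.
Row 4: 22 − 4 + 14 + 25 + 7 = 64, so its missing entry is 64 − 64 = 0.

k = 12, x = 0, m = 14, c = -16, p = 36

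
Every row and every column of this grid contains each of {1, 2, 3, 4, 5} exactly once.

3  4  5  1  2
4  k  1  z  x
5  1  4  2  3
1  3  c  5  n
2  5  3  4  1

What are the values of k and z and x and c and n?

Cell (2,2): column 2 already has {1, 3, 4, 5} → 2.
Cell (4,3): column 3 already has {1, 3, 4, 5} → 2.
At (row 4, col 5): row 4 already has {1, 2, 3, 5}, so the value is 4.
At (row 2, col 5): column 5 already has {1, 2, 3, 4}, so the value is 5.
At (row 2, col 4): row 2 already has {1, 2, 4, 5}, so the value is 3.

k = 2, z = 3, x = 5, c = 2, n = 4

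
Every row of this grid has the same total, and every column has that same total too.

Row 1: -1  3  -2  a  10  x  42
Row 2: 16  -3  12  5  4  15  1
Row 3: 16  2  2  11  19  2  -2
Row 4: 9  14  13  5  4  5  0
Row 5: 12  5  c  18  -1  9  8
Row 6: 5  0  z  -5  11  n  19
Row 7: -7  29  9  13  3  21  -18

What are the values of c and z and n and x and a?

c = -1, z = 17, n = 3, x = -5, a = 3

Rows 2 and 3 both sum to 50, so that's the common total.
The known cells in column 4 total 47, leaving 50 − 47 = 3 for the blank.
The known cells in row 5 total 51, leaving 50 − 51 = -1 for the blank.
The known cells in row 1 total 55, leaving 50 − 55 = -5 for the blank.
The known cells in column 6 total 47, leaving 50 − 47 = 3 for the blank.
The known cells in row 6 total 33, leaving 50 − 33 = 17 for the blank.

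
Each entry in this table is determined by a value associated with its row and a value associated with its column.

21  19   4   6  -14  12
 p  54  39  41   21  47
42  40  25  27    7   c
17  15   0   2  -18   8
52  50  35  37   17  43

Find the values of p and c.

p = 56, c = 33

The difference between any two rows is the same in every column — this is an addition table with the headers hidden.
Row 2 minus row 1 is 39 − 4 = 35, so its entry in column 1 is 21 + 35 = 56.
Row 3 minus row 1 is 25 − 4 = 21, so its entry in column 6 is 12 + 21 = 33.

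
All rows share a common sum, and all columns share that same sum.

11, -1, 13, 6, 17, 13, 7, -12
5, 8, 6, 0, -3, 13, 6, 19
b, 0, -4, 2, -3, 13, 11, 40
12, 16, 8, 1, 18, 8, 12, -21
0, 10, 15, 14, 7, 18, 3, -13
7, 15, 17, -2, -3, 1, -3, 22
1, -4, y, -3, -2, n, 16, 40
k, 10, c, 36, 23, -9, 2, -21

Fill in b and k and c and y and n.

Rows 1 and 2 both sum to 54, so that's the common total.
Column 6: 13 + 13 + 13 + 8 + 18 + 1 − 9 = 57, so its missing entry is 54 − 57 = -3.
Row 7: 1 − 4 − 3 − 2 − 3 + 16 + 40 = 45, so its missing entry is 54 − 45 = 9.
Row 3: 0 − 4 + 2 − 3 + 13 + 11 + 40 = 59, so its missing entry is 54 − 59 = -5.
Column 1: 11 + 5 − 5 + 12 + 0 + 7 + 1 = 31, so its missing entry is 54 − 31 = 23.
Row 8: 23 + 10 + 36 + 23 − 9 + 2 − 21 = 64, so its missing entry is 54 − 64 = -10.

b = -5, k = 23, c = -10, y = 9, n = -3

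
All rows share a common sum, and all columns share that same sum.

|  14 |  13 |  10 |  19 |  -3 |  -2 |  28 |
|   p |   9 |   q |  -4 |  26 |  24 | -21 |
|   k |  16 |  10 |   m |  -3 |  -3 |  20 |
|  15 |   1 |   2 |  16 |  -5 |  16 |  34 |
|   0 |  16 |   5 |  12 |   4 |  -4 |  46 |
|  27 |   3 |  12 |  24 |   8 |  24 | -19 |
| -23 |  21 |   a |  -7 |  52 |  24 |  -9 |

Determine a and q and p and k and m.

a = 21, q = 19, p = 26, k = 20, m = 19

Rows 1 and 4 both sum to 79, so that's the common total.
Row 7: -23 + 21 − 7 + 52 + 24 − 9 = 58, so its missing entry is 79 − 58 = 21.
Column 3: 10 + 10 + 2 + 5 + 12 + 21 = 60, so its missing entry is 79 − 60 = 19.
Column 4: 19 − 4 + 16 + 12 + 24 − 7 = 60, so its missing entry is 79 − 60 = 19.
Row 3: 16 + 10 + 19 − 3 − 3 + 20 = 59, so its missing entry is 79 − 59 = 20.
Row 2: 9 + 19 − 4 + 26 + 24 − 21 = 53, so its missing entry is 79 − 53 = 26.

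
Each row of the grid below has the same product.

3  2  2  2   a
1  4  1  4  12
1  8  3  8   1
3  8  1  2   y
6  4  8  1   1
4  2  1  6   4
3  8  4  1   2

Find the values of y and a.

y = 4, a = 8

Rows 3 and 6 each multiply to 192, so every row has product 192.
Row 4: 3×8×1×2 = 48, so the missing entry is 192 ÷ 48 = 4.
Row 1: 3×2×2×2 = 24, so the missing entry is 192 ÷ 24 = 8.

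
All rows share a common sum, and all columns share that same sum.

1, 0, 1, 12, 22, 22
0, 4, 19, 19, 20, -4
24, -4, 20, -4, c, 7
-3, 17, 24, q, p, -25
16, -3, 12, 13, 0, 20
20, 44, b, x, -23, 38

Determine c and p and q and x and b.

c = 15, p = 24, q = 21, x = -3, b = -18

Rows 1 and 2 both sum to 58, so that's the common total.
Row 3 has 24 − 4 + 20 − 4 + 7 = 43; the blank must be 58 − 43 = 15.
Column 5 has 22 + 20 + 15 + 0 − 23 = 34; the blank must be 58 − 34 = 24.
Row 4 has -3 + 17 + 24 + 24 − 25 = 37; the blank must be 58 − 37 = 21.
Column 4 has 12 + 19 − 4 + 21 + 13 = 61; the blank must be 58 − 61 = -3.
Row 6 has 20 + 44 − 3 − 23 + 38 = 76; the blank must be 58 − 76 = -18.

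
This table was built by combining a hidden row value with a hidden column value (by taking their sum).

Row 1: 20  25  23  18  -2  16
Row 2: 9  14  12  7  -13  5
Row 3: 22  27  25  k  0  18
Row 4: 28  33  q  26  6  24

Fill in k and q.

k = 20, q = 31

The difference between any two rows is the same in every column — this is an addition table with the headers hidden.
Row 3 minus row 1 is 27 − 25 = 2, so its entry in column 4 is 18 + 2 = 20.
Row 4 minus row 1 is 33 − 25 = 8, so its entry in column 3 is 23 + 8 = 31.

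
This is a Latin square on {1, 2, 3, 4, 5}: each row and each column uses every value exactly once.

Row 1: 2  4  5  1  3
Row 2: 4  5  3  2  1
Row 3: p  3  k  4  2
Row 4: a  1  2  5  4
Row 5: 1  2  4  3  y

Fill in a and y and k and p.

Cell (5,5): row 5 already has {1, 2, 3, 4} → 5.
Cell (3,3): column 3 already has {2, 3, 4, 5} → 1.
Cell (3,1): row 3 already has {1, 2, 3, 4} → 5.
At (row 4, col 1): row 4 already has {1, 2, 4, 5}, so the value is 3.

a = 3, y = 5, k = 1, p = 5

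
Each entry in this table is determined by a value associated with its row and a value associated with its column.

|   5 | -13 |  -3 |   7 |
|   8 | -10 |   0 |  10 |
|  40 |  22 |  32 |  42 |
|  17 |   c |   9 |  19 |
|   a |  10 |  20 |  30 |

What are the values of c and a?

c = -1, a = 28

The difference between any two rows is the same in every column — this is an addition table with the headers hidden.
Row 4 minus row 1 is 19 − 7 = 12, so its entry in column 2 is -13 + 12 = -1.
Row 5 minus row 1 is 30 − 7 = 23, so its entry in column 1 is 5 + 23 = 28.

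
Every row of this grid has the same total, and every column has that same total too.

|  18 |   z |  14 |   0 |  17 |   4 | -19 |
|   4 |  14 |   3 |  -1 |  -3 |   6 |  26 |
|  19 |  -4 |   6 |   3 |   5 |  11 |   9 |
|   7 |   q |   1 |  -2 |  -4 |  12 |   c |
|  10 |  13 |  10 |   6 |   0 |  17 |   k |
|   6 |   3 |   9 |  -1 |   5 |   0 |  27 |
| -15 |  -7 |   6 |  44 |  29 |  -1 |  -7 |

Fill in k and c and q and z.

k = -7, c = 20, q = 15, z = 15

Rows 2 and 3 both sum to 49, so that's the common total.
Row 1 has 18 + 14 + 0 + 17 + 4 − 19 = 34; the blank must be 49 − 34 = 15.
Column 2 has 15 + 14 − 4 + 13 + 3 − 7 = 34; the blank must be 49 − 34 = 15.
Row 5 has 10 + 13 + 10 + 6 + 0 + 17 = 56; the blank must be 49 − 56 = -7.
Row 4 has 7 + 15 + 1 − 2 − 4 + 12 = 29; the blank must be 49 − 29 = 20.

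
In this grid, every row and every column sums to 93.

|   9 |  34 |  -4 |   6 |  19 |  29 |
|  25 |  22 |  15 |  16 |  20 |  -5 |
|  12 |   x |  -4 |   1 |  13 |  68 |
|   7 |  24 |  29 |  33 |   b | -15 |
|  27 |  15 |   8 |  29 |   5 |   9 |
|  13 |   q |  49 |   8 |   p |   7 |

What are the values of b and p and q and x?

Row 3 has 12 − 4 + 1 + 13 + 68 = 90; the blank must be 93 − 90 = 3.
Column 2 has 34 + 22 + 3 + 24 + 15 = 98; the blank must be 93 − 98 = -5.
Row 6 has 13 − 5 + 49 + 8 + 7 = 72; the blank must be 93 − 72 = 21.
Row 4 has 7 + 24 + 29 + 33 − 15 = 78; the blank must be 93 − 78 = 15.

b = 15, p = 21, q = -5, x = 3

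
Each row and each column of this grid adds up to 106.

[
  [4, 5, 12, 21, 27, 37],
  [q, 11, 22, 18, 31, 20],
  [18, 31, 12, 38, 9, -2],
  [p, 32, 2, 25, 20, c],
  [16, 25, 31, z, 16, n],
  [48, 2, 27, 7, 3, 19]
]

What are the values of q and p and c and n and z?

The known cells in column 4 total 109, leaving 106 − 109 = -3 for the blank.
The known cells in row 5 total 85, leaving 106 − 85 = 21 for the blank.
The known cells in row 2 total 102, leaving 106 − 102 = 4 for the blank.
The known cells in column 1 total 90, leaving 106 − 90 = 16 for the blank.
The known cells in row 4 total 95, leaving 106 − 95 = 11 for the blank.

q = 4, p = 16, c = 11, n = 21, z = -3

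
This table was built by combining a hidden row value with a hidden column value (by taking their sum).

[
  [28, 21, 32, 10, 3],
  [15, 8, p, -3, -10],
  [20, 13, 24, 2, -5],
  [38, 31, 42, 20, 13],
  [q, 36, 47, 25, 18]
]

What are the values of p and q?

p = 19, q = 43

The difference between any two rows is the same in every column — this is an addition table with the headers hidden.
Row 2 minus row 1 is 8 − 21 = -13, so its entry in column 3 is 32 + (-13) = 19.
Row 5 minus row 1 is 36 − 21 = 15, so its entry in column 1 is 28 + 15 = 43.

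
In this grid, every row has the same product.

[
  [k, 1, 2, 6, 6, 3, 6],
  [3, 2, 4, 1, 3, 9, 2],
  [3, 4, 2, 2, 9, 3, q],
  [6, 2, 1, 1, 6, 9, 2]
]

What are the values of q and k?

q = 1, k = 1

Rows 2 and 4 each multiply to 1296, so every row has product 1296.
Row 3: 3×4×2×2×9×3 = 1296, so the missing entry is 1296 ÷ 1296 = 1.
Row 1: 1×2×6×6×3×6 = 1296, so the missing entry is 1296 ÷ 1296 = 1.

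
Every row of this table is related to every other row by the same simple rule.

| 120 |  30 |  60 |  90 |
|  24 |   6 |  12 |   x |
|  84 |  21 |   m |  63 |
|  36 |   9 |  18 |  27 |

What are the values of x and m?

x = 18, m = 42

Each row is a constant multiple of every other row — this is a multiplication table with the headers hidden.
Row 2 is 24/120 = 1/5 times row 1, so its entry in column 4 is 90 × 1/5 = 18.
Row 3 is 84/120 = 7/10 times row 1, so its entry in column 3 is 60 × 7/10 = 42.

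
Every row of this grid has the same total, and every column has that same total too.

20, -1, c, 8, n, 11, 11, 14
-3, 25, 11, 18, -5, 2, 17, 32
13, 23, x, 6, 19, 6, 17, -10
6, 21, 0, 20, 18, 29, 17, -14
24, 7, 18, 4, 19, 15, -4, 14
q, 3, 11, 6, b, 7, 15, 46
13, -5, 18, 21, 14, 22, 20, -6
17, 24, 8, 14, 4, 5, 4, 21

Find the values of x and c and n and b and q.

x = 23, c = 8, n = 26, b = 2, q = 7

Rows 2 and 4 both sum to 97, so that's the common total.
The known cells in column 1 total 90, leaving 97 − 90 = 7 for the blank.
The known cells in row 6 total 95, leaving 97 − 95 = 2 for the blank.
The known cells in column 5 total 71, leaving 97 − 71 = 26 for the blank.
The known cells in row 1 total 89, leaving 97 − 89 = 8 for the blank.
The known cells in row 3 total 74, leaving 97 − 74 = 23 for the blank.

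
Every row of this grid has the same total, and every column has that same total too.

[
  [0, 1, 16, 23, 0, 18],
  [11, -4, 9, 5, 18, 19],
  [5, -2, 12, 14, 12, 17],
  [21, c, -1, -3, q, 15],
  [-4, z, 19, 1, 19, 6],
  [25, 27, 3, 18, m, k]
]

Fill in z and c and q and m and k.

Rows 1 and 2 both sum to 58, so that's the common total.
The known cells in column 6 total 75, leaving 58 − 75 = -17 for the blank.
The known cells in row 6 total 56, leaving 58 − 56 = 2 for the blank.
The known cells in column 5 total 51, leaving 58 − 51 = 7 for the blank.
The known cells in row 4 total 39, leaving 58 − 39 = 19 for the blank.
The known cells in row 5 total 41, leaving 58 − 41 = 17 for the blank.

z = 17, c = 19, q = 7, m = 2, k = -17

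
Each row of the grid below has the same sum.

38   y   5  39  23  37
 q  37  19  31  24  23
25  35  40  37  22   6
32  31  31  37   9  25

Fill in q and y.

q = 31, y = 23

Rows 3 and 4 both add up to 165, so every row sums to 165.
Row 2: 37 + 19 + 31 + 24 + 23 = 134, so the missing entry is 165 − 134 = 31.
Row 1: 38 + 5 + 39 + 23 + 37 = 142, so the missing entry is 165 − 142 = 23.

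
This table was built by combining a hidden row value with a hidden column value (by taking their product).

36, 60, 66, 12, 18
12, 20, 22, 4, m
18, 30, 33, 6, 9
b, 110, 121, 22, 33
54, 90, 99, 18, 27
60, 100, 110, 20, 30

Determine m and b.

Each row is a constant multiple of every other row — this is a multiplication table with the headers hidden.
Row 2 is 20/60 = 1/3 times row 1, so its entry in column 5 is 18 × 1/3 = 6.
Row 4 is 110/60 = 11/6 times row 1, so its entry in column 1 is 36 × 11/6 = 66.

m = 6, b = 66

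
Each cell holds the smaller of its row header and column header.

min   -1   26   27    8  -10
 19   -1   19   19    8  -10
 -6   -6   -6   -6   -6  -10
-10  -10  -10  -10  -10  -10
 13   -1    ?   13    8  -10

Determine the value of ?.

min(13, 26) = 13.

13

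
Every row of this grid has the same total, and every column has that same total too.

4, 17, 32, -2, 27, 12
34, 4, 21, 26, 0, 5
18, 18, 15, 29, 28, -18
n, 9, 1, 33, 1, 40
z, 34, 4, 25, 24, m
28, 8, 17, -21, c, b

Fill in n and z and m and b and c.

n = 6, z = 0, m = 3, b = 48, c = 10

Rows 1 and 2 both sum to 90, so that's the common total.
Column 5: 27 + 0 + 28 + 1 + 24 = 80, so its missing entry is 90 − 80 = 10.
Row 6: 28 + 8 + 17 − 21 + 10 = 42, so its missing entry is 90 − 42 = 48.
Row 4: 9 + 1 + 33 + 1 + 40 = 84, so its missing entry is 90 − 84 = 6.
Column 1: 4 + 34 + 18 + 6 + 28 = 90, so its missing entry is 90 − 90 = 0.
Row 5: 0 + 34 + 4 + 25 + 24 = 87, so its missing entry is 90 − 87 = 3.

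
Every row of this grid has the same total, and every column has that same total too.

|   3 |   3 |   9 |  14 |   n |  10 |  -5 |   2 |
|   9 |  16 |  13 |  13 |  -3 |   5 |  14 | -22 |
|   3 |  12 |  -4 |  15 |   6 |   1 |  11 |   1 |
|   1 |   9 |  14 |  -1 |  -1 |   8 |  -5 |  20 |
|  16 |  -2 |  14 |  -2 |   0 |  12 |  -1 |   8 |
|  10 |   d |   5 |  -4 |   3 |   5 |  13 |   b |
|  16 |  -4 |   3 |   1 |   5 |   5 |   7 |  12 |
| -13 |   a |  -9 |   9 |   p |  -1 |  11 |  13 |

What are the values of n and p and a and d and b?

Rows 2 and 3 both sum to 45, so that's the common total.
Row 1: 3 + 3 + 9 + 14 + 10 − 5 + 2 = 36, so its missing entry is 45 − 36 = 9.
Column 5: 9 − 3 + 6 − 1 + 0 + 3 + 5 = 19, so its missing entry is 45 − 19 = 26.
Row 8: -13 − 9 + 9 + 26 − 1 + 11 + 13 = 36, so its missing entry is 45 − 36 = 9.
Column 2: 3 + 16 + 12 + 9 − 2 − 4 + 9 = 43, so its missing entry is 45 − 43 = 2.
Row 6: 10 + 2 + 5 − 4 + 3 + 5 + 13 = 34, so its missing entry is 45 − 34 = 11.

n = 9, p = 26, a = 9, d = 2, b = 11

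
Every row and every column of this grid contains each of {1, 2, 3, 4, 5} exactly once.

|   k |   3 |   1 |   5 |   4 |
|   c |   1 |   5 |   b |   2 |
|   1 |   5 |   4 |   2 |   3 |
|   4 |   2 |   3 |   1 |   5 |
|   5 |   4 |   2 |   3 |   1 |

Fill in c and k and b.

For row 2, column 4: column 4 already has {1, 2, 3, 5}; that leaves 4.
At (row 2, col 1): row 2 already has {1, 2, 4, 5}, so the value is 3.
At (row 1, col 1): row 1 already has {1, 3, 4, 5}, so the value is 2.

c = 3, k = 2, b = 4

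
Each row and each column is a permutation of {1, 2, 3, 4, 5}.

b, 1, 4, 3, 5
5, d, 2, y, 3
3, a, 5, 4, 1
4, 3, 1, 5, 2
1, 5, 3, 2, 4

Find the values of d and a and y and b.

At (row 2, col 4): column 4 already has {2, 3, 4, 5}, so the value is 1.
Cell (2,2): row 2 already has {1, 2, 3, 5} → 4.
For row 3, column 2: row 3 already has {1, 3, 4, 5}; that leaves 2.
Cell (1,1): row 1 already has {1, 3, 4, 5} → 2.

d = 4, a = 2, y = 1, b = 2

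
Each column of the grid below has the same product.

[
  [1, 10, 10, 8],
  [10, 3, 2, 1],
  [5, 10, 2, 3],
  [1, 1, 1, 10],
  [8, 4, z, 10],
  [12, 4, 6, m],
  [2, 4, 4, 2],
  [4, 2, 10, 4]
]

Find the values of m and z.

Columns 1 and 2 each multiply to 38400, so every column has product 38400.
Column 4: 8×1×3×10×10×2×4 = 19200, so the missing entry is 38400 ÷ 19200 = 2.
Column 3: 10×2×2×1×6×4×10 = 9600, so the missing entry is 38400 ÷ 9600 = 4.

m = 2, z = 4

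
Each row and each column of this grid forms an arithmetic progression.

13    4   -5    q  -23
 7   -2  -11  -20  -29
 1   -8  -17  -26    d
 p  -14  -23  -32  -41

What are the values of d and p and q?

Along each row the entries change by -9 per step; down each column they change by -6.
Row 3: from 1 at column 1, stepping by -9 to column 5 gives -35.
Row 4: from -14 at column 2, stepping by -9 to column 1 gives -5.
Row 1: from 13 at column 1, stepping by -9 to column 4 gives -14.

d = -35, p = -5, q = -14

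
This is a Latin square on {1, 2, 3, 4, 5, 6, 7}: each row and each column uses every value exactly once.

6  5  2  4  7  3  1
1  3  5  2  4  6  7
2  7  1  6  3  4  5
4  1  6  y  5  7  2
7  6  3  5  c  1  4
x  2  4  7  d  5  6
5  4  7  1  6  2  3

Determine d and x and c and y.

Cell (5,5): row 5 already has {1, 3, 4, 5, 6, 7} → 2.
For row 6, column 5: column 5 already has {2, 3, 4, 5, 6, 7}; that leaves 1.
Cell (4,4): row 4 already has {1, 2, 4, 5, 6, 7} → 3.
Cell (6,1): row 6 already has {1, 2, 4, 5, 6, 7} → 3.

d = 1, x = 3, c = 2, y = 3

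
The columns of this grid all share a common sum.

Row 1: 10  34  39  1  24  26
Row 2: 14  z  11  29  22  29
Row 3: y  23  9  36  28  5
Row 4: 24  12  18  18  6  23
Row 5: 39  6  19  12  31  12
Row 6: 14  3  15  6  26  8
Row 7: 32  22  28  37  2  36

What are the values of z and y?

Columns 3 and 5 both add up to 139, so every column sums to 139.
Column 2: 34 + 23 + 12 + 6 + 3 + 22 = 100, so the missing entry is 139 − 100 = 39.
Column 1: 10 + 14 + 24 + 39 + 14 + 32 = 133, so the missing entry is 139 − 133 = 6.

z = 39, y = 6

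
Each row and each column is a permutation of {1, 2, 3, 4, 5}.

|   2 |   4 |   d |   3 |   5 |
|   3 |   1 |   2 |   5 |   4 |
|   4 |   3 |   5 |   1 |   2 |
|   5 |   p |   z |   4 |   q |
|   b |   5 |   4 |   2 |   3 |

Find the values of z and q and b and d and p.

z = 3, q = 1, b = 1, d = 1, p = 2

Cell (5,1): row 5 already has {2, 3, 4, 5} → 1.
At (row 4, col 5): column 5 already has {2, 3, 4, 5}, so the value is 1.
Cell (4,2): column 2 already has {1, 3, 4, 5} → 2.
At (row 1, col 3): row 1 already has {2, 3, 4, 5}, so the value is 1.
For row 4, column 3: row 4 already has {1, 2, 4, 5}; that leaves 3.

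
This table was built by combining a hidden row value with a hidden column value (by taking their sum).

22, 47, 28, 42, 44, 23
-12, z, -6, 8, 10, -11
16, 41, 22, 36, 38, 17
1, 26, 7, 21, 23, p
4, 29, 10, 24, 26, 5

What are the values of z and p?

z = 13, p = 2

The difference between any two rows is the same in every column — this is an addition table with the headers hidden.
Row 2 minus row 1 is -6 − 28 = -34, so its entry in column 2 is 47 + (-34) = 13.
Row 4 minus row 1 is 7 − 28 = -21, so its entry in column 6 is 23 + (-21) = 2.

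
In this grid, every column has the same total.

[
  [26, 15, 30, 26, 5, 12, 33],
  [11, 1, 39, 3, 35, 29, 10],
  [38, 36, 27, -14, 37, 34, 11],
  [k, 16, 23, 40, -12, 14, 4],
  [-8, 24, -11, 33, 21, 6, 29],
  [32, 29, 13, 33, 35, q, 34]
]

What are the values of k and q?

k = 22, q = 26

Column 3 sums to 121 and so does column 7; that's the common total.
In column 1 the known cells total 99, leaving 121 − 99 = 22.
In column 6 the known cells total 95, leaving 121 − 95 = 26.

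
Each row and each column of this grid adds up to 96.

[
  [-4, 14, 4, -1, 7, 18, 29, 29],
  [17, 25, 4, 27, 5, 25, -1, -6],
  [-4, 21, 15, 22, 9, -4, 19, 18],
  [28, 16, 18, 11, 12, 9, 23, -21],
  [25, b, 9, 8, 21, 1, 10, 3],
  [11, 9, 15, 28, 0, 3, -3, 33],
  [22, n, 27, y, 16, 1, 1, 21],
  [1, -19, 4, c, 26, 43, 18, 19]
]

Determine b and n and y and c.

Row 5: 25 + 9 + 8 + 21 + 1 + 10 + 3 = 77, so its missing entry is 96 − 77 = 19.
Column 2: 14 + 25 + 21 + 16 + 19 + 9 − 19 = 85, so its missing entry is 96 − 85 = 11.
Row 7: 22 + 11 + 27 + 16 + 1 + 1 + 21 = 99, so its missing entry is 96 − 99 = -3.
Row 8: 1 − 19 + 4 + 26 + 43 + 18 + 19 = 92, so its missing entry is 96 − 92 = 4.

b = 19, n = 11, y = -3, c = 4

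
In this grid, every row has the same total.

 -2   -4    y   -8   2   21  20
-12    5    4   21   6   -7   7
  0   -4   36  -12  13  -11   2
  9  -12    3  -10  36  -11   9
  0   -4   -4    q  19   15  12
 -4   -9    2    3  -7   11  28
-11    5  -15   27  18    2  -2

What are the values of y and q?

y = -5, q = -14

The complete rows each total 24.
Row 1 is missing 24 − 29 = -5 (since -2 − 4 − 8 + 2 + 21 + 20 = 29).
Row 5 is missing 24 − 38 = -14 (since 0 − 4 − 4 + 19 + 15 + 12 = 38).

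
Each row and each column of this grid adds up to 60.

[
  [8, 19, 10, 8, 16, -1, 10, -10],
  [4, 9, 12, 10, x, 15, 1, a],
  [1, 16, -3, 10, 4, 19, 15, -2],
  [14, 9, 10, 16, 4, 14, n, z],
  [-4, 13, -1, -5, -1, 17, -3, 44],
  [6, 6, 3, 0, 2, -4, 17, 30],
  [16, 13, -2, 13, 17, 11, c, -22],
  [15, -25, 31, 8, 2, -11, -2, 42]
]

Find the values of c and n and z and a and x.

c = 14, n = 8, z = -15, a = -7, x = 16

The known cells in column 5 total 44, leaving 60 − 44 = 16 for the blank.
The known cells in row 2 total 67, leaving 60 − 67 = -7 for the blank.
The known cells in column 8 total 75, leaving 60 − 75 = -15 for the blank.
The known cells in row 4 total 52, leaving 60 − 52 = 8 for the blank.
The known cells in row 7 total 46, leaving 60 − 46 = 14 for the blank.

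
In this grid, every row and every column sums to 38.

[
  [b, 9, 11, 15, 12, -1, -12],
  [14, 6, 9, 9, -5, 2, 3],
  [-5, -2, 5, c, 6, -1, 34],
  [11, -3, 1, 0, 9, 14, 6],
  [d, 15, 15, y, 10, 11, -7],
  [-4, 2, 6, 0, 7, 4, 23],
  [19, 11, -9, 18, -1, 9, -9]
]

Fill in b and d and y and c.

b = 4, d = -1, y = -5, c = 1

Row 3: -5 − 2 + 5 + 6 − 1 + 34 = 37, so its missing entry is 38 − 37 = 1.
Column 4: 15 + 9 + 1 + 0 + 0 + 18 = 43, so its missing entry is 38 − 43 = -5.
Row 5: 15 + 15 − 5 + 10 + 11 − 7 = 39, so its missing entry is 38 − 39 = -1.
Row 1: 9 + 11 + 15 + 12 − 1 − 12 = 34, so its missing entry is 38 − 34 = 4.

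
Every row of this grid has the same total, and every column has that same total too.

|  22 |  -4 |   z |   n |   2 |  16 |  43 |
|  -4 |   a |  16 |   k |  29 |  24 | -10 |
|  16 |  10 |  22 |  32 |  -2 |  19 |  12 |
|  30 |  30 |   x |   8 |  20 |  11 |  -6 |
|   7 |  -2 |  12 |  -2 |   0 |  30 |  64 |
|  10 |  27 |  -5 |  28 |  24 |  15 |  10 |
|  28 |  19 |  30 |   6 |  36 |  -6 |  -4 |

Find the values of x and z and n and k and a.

x = 16, z = 18, n = 12, k = 25, a = 29

Rows 3 and 5 both sum to 109, so that's the common total.
The known cells in column 2 total 80, leaving 109 − 80 = 29 for the blank.
The known cells in row 4 total 93, leaving 109 − 93 = 16 for the blank.
The known cells in column 3 total 91, leaving 109 − 91 = 18 for the blank.
The known cells in row 1 total 97, leaving 109 − 97 = 12 for the blank.
The known cells in row 2 total 84, leaving 109 − 84 = 25 for the blank.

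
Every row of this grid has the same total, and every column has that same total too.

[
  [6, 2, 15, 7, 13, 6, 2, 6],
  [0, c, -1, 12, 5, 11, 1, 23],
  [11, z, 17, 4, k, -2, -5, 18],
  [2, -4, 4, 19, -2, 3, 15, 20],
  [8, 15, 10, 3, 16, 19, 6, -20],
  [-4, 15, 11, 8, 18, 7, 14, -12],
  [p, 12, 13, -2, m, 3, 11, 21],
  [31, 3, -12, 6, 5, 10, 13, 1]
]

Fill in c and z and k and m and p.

Rows 1 and 4 both sum to 57, so that's the common total.
The known cells in row 2 total 51, leaving 57 − 51 = 6 for the blank.
The known cells in column 2 total 49, leaving 57 − 49 = 8 for the blank.
The known cells in row 3 total 51, leaving 57 − 51 = 6 for the blank.
The known cells in column 5 total 61, leaving 57 − 61 = -4 for the blank.
The known cells in row 7 total 54, leaving 57 − 54 = 3 for the blank.

c = 6, z = 8, k = 6, m = -4, p = 3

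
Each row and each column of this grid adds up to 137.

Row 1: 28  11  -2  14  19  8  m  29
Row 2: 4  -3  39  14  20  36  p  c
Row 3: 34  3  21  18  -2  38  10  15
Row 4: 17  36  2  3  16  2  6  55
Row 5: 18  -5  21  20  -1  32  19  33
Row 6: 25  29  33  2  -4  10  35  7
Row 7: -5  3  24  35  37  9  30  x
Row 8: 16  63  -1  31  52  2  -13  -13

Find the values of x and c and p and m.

Row 7: -5 + 3 + 24 + 35 + 37 + 9 + 30 = 133, so its missing entry is 137 − 133 = 4.
Column 8: 29 + 15 + 55 + 33 + 7 + 4 − 13 = 130, so its missing entry is 137 − 130 = 7.
Row 2: 4 − 3 + 39 + 14 + 20 + 36 + 7 = 117, so its missing entry is 137 − 117 = 20.
Row 1: 28 + 11 − 2 + 14 + 19 + 8 + 29 = 107, so its missing entry is 137 − 107 = 30.

x = 4, c = 7, p = 20, m = 30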